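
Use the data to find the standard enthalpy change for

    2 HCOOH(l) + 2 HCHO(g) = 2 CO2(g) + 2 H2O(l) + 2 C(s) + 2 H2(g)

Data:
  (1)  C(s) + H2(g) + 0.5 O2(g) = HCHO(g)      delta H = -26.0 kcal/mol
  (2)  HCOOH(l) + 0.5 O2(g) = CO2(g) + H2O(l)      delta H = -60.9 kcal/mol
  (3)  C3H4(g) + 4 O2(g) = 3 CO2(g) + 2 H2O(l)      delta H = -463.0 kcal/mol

delta H = -69.8 kcal/mol

(1) reversed and × 2 (reverse to put HCHO(g) on the reactant side; ×2 to match 2 HCHO(g) in the target): (-2)·(-26.0) = +52.0 kcal/mol
(2) × 2 (scale by 2 for the 2 HCOOH(l)): (2)·(-60.9) = -121.8 kcal/mol
(3): not needed (C3H4(g) appears nowhere else).
By Hess's law, delta H = (-2)·(-26.0) + (2)·(-60.9) = -69.8 kcal/mol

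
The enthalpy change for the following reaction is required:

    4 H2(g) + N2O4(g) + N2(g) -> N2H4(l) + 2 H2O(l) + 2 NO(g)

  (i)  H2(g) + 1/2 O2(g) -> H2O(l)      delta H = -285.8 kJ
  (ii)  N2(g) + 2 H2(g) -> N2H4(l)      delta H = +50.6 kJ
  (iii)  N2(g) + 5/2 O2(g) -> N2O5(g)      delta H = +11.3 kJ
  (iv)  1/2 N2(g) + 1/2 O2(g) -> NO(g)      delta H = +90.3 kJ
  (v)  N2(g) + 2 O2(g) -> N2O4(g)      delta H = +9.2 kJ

delta H = -349.6 kJ

(i) × 2: (2)·(-285.8) = -571.6 kJ
(ii) as written: +50.6 kJ
(iii): not needed.
(iv) × 2: (2)·(+90.3) = +180.6 kJ
(v) reversed: -9.2 kJ
delta H = (-571.6) + (+50.6) + (+180.6) + (-9.2) = -349.6 kJ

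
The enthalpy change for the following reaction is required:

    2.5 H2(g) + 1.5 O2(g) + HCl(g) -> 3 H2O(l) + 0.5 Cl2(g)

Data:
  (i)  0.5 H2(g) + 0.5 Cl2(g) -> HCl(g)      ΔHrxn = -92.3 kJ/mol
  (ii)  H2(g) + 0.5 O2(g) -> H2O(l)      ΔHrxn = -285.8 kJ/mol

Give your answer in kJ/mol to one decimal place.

ΔHrxn = -765.1 kJ/mol

(i) reversed (HCl(g) must end up as a reactant): +92.3 kJ/mol
(ii) × 3 (scale by 3 for the 3 H2O(l)): (3)·(-285.8) = -857.4 kJ/mol
Summing the manipulated equations, ΔHrxn = (-1)·(-92.3) + (3)·(-285.8) = -765.1 kJ/mol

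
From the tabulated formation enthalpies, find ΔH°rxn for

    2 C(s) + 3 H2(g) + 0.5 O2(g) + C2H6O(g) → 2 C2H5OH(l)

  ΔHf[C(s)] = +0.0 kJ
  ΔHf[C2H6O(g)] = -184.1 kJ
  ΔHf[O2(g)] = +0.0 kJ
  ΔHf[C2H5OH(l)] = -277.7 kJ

Products: 2·(-277.7) = -555.4
Reactants: 2·(+0.0) + 3·(+0.0) + 1/2·(+0.0) + 1·(-184.1) = -184.1
ΔH°rxn = (-555.4) − (-184.1) = -371.3 kJ

ΔH°rxn = -371.3 kJ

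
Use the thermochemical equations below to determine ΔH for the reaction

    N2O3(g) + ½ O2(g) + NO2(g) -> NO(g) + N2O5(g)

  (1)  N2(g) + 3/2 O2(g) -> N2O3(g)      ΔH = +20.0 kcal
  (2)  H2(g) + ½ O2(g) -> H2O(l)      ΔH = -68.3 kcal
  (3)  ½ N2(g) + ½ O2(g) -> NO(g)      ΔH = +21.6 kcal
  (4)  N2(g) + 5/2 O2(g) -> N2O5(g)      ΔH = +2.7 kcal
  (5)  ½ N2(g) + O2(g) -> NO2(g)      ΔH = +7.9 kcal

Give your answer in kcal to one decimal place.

ΔH = -3.6 kcal

(1) reversed: -20.0 kcal
(2): not needed.
(3) as written: +21.6 kcal
(4) as written: +2.7 kcal
(5) reversed: -7.9 kcal
ΔH = (-20.0) + (+21.6) + (+2.7) + (-7.9) = -3.6 kcal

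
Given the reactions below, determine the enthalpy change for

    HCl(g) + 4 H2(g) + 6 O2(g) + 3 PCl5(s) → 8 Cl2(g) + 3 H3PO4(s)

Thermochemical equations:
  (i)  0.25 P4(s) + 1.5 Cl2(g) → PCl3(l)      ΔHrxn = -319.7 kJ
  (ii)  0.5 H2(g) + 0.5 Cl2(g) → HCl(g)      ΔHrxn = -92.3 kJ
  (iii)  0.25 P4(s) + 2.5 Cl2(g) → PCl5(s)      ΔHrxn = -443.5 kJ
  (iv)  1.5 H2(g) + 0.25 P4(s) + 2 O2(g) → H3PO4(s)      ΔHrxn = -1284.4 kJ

(i): not needed (PCl3(l) appears nowhere else).
(ii) reversed (reverse to put HCl(g) on the reactant side): +92.3 kJ
(iii) reversed and × 3 (PCl5(s) must end up as a reactant; ×3 to match 3 PCl5(s) in the target): (-3)·(-443.5) = +1330.5 kJ
(iv) × 3 (×3 to match 3 H3PO4(s) in the target): (3)·(-1284.4) = -3853.2 kJ
ΔHrxn = (+92.3) + (+1330.5) + (-3853.2) = -2430.4 kJ

ΔHrxn = -2430.4 kJ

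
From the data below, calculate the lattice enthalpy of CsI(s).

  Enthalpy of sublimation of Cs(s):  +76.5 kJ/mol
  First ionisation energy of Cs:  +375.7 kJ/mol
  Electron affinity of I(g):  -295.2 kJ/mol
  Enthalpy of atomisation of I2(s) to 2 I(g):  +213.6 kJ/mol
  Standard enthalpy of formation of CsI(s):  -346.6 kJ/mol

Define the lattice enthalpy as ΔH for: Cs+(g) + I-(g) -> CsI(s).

ΔHf° = 1·ΔHsub + 1·(ΣIE) + 1/2·D(I2) + 1·EA + U
-346.6 = 1·(+76.5) + 1·(+375.7) + 1/2·(+213.6) + 1·(-295.2) + U
U = -346.6 − (+263.8) = -610.4 kJ/mol

U = -610.4 kJ/mol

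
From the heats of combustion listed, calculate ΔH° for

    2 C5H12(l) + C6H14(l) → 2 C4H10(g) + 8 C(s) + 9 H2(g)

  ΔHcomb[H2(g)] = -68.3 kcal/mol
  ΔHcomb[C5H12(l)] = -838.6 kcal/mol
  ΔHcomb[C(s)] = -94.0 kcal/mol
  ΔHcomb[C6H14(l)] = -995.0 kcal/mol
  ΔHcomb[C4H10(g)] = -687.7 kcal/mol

ΔH° = 69.9 kcal/mol

Using ΔH = Σ nΔHc°(reactants) − Σ nΔHc°(products):
= [2·(-838.6) + 1·(-995.0)] − [2·(-687.7) + 8·(-94.0) + 9·(-68.3)]
= 69.9 kcal/mol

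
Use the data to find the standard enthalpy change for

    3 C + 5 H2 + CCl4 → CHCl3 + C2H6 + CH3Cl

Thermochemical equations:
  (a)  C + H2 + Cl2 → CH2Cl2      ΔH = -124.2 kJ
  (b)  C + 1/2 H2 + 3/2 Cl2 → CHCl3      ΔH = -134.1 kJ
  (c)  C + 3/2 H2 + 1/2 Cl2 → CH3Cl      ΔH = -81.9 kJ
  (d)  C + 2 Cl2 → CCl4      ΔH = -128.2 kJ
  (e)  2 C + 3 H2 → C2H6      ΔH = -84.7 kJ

(a): not needed (CH2Cl2 appears nowhere else).
(b) as written (CHCl3 already on the product side): -134.1 kJ
(c) as written (CH3Cl already on the product side): -81.9 kJ
(d) reversed (CCl4 must end up as a reactant): +128.2 kJ
(e) as written (C2H6 already on the product side): -84.7 kJ
By Hess's law, ΔH = (-134.1) + (-81.9) + (+128.2) + (-84.7) = -172.5 kJ

ΔH = -172.5 kJ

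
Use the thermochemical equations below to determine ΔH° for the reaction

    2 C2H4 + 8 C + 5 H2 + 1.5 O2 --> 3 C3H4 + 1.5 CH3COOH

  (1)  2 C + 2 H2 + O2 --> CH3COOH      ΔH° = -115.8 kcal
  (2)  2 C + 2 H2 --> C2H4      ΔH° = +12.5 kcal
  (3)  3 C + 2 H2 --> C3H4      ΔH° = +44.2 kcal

(1) × 3/2: (3/2)·(-115.8) = -173.7 kcal
(2) reversed and × 2: (-2)·(+12.5) = -25.0 kcal
(3) × 3: (3)·(+44.2) = +132.6 kcal
By Hess's law, ΔH° = (3/2)·(-115.8) + (-2)·(+12.5) + (3)·(+44.2) = -66.1 kcal

ΔH° = -66.1 kcal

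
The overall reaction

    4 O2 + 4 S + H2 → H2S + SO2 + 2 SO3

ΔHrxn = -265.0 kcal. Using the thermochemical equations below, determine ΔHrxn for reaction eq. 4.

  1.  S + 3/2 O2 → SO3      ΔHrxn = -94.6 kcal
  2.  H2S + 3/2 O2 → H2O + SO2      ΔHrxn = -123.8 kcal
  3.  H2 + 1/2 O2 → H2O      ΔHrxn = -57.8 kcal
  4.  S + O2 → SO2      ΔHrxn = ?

eq. 1 × 2: (2)·(-94.6) = -189.2 kcal
eq. 2 reversed: +123.8 kcal
eq. 3 as written: -57.8 kcal
eq. 4 × 2: contributes 2·x
-265.0 = (-189.2) + (+123.8) + (-57.8) + 2·x
x = (-265.0 − (-123.2)) / (2) = -70.9 kcal

ΔHrxn = -70.9 kcal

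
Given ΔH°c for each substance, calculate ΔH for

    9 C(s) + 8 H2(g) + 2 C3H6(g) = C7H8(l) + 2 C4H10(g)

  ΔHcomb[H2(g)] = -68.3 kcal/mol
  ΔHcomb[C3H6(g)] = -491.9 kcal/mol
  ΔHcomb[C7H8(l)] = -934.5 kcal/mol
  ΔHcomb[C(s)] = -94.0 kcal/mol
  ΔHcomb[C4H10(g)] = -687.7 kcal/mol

ΔH = -66.3 kcal/mol

With combustion enthalpies, reactants minus products:
= [9·(-94.0) + 8·(-68.3) + 2·(-491.9)] − [1·(-934.5) + 2·(-687.7)]
= -66.3 kcal/mol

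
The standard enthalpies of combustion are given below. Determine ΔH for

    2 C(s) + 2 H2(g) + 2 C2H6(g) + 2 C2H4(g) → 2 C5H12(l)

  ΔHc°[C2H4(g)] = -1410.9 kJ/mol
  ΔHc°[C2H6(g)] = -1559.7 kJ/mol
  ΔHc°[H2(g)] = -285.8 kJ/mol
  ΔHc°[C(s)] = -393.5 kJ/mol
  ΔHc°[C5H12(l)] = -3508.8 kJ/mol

ΔH = -282.2 kJ/mol

With combustion enthalpies, reactants minus products:
= [2·(-393.5) + 2·(-285.8) + 2·(-1559.7) + 2·(-1410.9)] − [2·(-3508.8)]
= -282.2 kJ/mol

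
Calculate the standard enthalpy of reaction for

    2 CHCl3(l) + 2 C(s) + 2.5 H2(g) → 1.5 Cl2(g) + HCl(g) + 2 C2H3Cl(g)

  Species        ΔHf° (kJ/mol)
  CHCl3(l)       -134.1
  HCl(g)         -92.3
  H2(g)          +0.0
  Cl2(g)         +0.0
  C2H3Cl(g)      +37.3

ΔHrxn = 250.5 kJ/mol

Products: 3/2·(+0.0) + 1·(-92.3) + 2·(+37.3) = -17.7
Reactants: 2·(-134.1) + 2·(+0.0) + 5/2·(+0.0) = -268.2
ΔHrxn = (-17.7) − (-268.2) = 250.5 kJ/mol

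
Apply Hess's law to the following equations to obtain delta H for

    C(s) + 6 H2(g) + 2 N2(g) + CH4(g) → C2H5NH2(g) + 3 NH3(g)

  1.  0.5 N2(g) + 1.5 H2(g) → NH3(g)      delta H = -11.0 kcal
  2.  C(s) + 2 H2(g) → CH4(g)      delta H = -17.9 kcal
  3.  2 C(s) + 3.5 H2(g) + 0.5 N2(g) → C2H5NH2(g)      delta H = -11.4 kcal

delta H = -26.5 kcal

eq. 1 × 3: (3)·(-11.0) = -33.0 kcal
eq. 2 reversed: +17.9 kcal
eq. 3 as written: -11.4 kcal
Since enthalpy is a state function, delta H = (3)·(-11.0) + (-1)·(-17.9) + (1)·(-11.4) = -26.5 kcal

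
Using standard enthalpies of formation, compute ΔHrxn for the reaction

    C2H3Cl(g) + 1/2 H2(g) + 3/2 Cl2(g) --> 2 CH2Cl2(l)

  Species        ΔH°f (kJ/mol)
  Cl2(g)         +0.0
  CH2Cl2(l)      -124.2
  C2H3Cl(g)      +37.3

Products: 2·(-124.2) = -248.4
Reactants: 1·(+37.3) + 1/2·(+0.0) + 3/2·(+0.0) = +37.3
ΔHrxn = (-248.4) − (+37.3) = -285.7 kJ/mol

ΔHrxn = -285.7 kJ/mol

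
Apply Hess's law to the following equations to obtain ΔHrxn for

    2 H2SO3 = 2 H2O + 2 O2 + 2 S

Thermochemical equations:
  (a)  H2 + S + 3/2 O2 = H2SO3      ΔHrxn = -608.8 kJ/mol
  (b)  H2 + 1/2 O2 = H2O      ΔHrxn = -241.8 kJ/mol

ΔHrxn = 734.0 kJ/mol

(a) reversed and × 2: (-2)·(-608.8) = +1217.6 kJ/mol
(b) × 2: (2)·(-241.8) = -483.6 kJ/mol
Combining the equations, ΔHrxn = (+1217.6) + (-483.6) = 734.0 kJ/mol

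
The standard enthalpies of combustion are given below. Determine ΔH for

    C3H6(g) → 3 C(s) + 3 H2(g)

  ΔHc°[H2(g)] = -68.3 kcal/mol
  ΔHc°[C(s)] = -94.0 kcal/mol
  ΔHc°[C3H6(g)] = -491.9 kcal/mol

Using ΔH = Σ nΔHc°(reactants) − Σ nΔHc°(products):
= [1·(-491.9)] − [3·(-94.0) + 3·(-68.3)]
= -5.0 kcal/mol

ΔH = -5.0 kcal/mol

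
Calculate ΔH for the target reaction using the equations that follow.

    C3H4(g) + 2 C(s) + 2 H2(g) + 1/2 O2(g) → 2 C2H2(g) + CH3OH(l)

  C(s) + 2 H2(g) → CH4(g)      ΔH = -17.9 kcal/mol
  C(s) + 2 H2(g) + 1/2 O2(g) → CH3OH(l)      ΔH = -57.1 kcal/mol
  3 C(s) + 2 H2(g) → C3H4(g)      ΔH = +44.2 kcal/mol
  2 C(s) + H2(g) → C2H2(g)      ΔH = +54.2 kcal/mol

ΔH = 7.1 kcal/mol

equation 1: not needed (CH4(g) appears nowhere else).
equation 2 as written (CH3OH(l) already on the product side): -57.1 kcal/mol
equation 3 reversed (reverse to put C3H4(g) on the reactant side): -44.2 kcal/mol
equation 4 × 2 (scale by 2 for the 2 C2H2(g)): (2)·(+54.2) = +108.4 kcal/mol
ΔH = (1)·(-57.1) + (-1)·(+44.2) + (2)·(+54.2) = 7.1 kcal/mol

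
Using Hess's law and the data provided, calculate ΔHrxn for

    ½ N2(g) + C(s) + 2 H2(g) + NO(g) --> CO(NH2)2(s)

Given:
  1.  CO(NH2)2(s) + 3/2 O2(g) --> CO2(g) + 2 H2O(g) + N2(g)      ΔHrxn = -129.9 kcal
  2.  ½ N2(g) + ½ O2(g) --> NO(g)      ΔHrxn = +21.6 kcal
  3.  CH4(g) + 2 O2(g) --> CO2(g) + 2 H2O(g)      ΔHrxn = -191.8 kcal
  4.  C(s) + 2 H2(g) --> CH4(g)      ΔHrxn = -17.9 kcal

ΔHrxn = -101.4 kcal

eq. 1 reversed: +129.9 kcal
eq. 2 reversed: -21.6 kcal
eq. 3 as written: -191.8 kcal
eq. 4 as written: -17.9 kcal
ΔHrxn = (-1)·(-129.9) + (-1)·(+21.6) + (1)·(-191.8) + (1)·(-17.9) = -101.4 kcal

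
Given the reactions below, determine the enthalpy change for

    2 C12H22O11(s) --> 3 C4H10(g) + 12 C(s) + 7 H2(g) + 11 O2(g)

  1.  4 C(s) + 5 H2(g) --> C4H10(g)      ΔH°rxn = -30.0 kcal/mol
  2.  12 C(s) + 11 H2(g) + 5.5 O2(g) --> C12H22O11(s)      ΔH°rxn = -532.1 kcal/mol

ΔH°rxn = 974.2 kcal/mol

eq. 1 × 3: (3)·(-30.0) = -90.0 kcal/mol
eq. 2 reversed and × 2: (-2)·(-532.1) = +1064.2 kcal/mol
ΔH°rxn = (3)·(-30.0) + (-2)·(-532.1) = 974.2 kcal/mol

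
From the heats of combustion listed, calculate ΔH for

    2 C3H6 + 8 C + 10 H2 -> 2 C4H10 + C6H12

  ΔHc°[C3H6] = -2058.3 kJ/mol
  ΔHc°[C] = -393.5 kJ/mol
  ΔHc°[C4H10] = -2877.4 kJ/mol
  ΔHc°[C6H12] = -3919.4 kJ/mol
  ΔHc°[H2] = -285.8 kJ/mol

ΔH = -448.4 kJ/mol

With combustion enthalpies, reactants minus products:
= [2·(-2058.3) + 8·(-393.5) + 10·(-285.8)] − [2·(-2877.4) + 1·(-3919.4)]
= -448.4 kJ/mol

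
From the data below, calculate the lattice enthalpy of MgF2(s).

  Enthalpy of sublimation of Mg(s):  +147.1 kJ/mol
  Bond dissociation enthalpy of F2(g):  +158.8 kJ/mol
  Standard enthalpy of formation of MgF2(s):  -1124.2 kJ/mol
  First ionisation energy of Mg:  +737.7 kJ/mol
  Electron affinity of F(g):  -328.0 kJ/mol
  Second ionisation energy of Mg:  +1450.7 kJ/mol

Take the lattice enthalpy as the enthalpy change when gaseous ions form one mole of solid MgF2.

ΔHf° = 1·ΔHsub + 1·(ΣIE) + 1·D(F2) + 2·EA + U
-1124.2 = 1·(+147.1) + 1·(+2188.4) + 1·(+158.8) + 2·(-328.0) + U
U = -1124.2 − (+1838.3) = -2962.5 kJ/mol

U = -2962.5 kJ/mol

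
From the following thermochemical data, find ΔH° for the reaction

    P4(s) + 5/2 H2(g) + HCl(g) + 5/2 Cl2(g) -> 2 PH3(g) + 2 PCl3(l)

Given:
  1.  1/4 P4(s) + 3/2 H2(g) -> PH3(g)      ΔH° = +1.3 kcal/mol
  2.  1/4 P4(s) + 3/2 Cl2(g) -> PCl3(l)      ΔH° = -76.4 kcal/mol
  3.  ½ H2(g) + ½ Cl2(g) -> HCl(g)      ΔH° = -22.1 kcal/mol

ΔH° = -128.1 kcal/mol

eq. 1 × 2: (2)·(+1.3) = +2.6 kcal/mol
eq. 2 × 2: (2)·(-76.4) = -152.8 kcal/mol
eq. 3 reversed: +22.1 kcal/mol
ΔH° = (+2.6) + (-152.8) + (+22.1) = -128.1 kcal/mol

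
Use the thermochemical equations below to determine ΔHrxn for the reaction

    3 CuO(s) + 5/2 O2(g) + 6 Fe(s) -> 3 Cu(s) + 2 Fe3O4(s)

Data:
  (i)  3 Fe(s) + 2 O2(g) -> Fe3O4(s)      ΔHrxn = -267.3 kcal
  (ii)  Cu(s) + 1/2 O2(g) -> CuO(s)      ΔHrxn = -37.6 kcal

ΔHrxn = -421.8 kcal

(i) × 2: (2)·(-267.3) = -534.6 kcal
(ii) reversed and × 3: (-3)·(-37.6) = +112.8 kcal
ΔHrxn = (2)·(-267.3) + (-3)·(-37.6) = -421.8 kcal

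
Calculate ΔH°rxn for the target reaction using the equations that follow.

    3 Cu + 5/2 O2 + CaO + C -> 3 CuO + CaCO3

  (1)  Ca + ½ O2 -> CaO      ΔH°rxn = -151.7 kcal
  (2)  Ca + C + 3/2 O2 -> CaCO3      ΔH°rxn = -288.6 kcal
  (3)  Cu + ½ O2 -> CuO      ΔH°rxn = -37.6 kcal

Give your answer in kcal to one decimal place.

ΔH°rxn = -249.7 kcal

(1) reversed (reverse to put CaO on the reactant side): +151.7 kcal
(2) as written (CaCO3 already on the product side): -288.6 kcal
(3) × 3 (scale by 3 for the 3 CuO): (3)·(-37.6) = -112.8 kcal
Combining the equations, ΔH°rxn = (-1)·(-151.7) + (1)·(-288.6) + (3)·(-37.6) = -249.7 kcal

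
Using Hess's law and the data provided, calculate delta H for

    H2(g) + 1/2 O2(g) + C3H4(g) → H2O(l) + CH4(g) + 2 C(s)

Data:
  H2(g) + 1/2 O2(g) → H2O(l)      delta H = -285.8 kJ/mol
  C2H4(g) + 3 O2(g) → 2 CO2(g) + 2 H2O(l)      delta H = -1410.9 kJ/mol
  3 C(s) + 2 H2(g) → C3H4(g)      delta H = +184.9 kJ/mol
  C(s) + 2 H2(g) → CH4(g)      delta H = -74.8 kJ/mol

equation 1 as written: -285.8 kJ/mol
equation 2: not needed.
equation 3 reversed: -184.9 kJ/mol
equation 4 as written: -74.8 kJ/mol
By Hess's law, delta H = (-285.8) + (-184.9) + (-74.8) = -545.5 kJ/mol

delta H = -545.5 kJ/mol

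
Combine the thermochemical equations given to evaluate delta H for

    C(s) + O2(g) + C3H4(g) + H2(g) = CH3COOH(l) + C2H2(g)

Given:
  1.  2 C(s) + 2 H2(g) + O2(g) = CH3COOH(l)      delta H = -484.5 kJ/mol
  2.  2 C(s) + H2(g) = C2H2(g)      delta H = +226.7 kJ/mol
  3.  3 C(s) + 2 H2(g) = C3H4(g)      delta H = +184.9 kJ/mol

eq. 1 as written: -484.5 kJ/mol
eq. 2 as written: +226.7 kJ/mol
eq. 3 reversed: -184.9 kJ/mol
delta H = (-484.5) + (+226.7) + (-184.9) = -442.7 kJ/mol

delta H = -442.7 kJ/mol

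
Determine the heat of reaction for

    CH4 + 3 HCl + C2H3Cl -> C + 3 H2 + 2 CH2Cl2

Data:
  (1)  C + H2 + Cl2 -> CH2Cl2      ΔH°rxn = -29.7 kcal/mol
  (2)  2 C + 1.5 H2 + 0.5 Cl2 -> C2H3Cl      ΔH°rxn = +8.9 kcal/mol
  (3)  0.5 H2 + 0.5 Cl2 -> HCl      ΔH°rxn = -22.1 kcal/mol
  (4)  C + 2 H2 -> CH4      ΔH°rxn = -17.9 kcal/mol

ΔH°rxn = 15.9 kcal/mol

(1) × 2: (2)·(-29.7) = -59.4 kcal/mol
(2) reversed: -8.9 kcal/mol
(3) reversed and × 3: (-3)·(-22.1) = +66.3 kcal/mol
(4) reversed: +17.9 kcal/mol
By Hess's law, ΔH°rxn = (-59.4) + (-8.9) + (+66.3) + (+17.9) = 15.9 kcal/mol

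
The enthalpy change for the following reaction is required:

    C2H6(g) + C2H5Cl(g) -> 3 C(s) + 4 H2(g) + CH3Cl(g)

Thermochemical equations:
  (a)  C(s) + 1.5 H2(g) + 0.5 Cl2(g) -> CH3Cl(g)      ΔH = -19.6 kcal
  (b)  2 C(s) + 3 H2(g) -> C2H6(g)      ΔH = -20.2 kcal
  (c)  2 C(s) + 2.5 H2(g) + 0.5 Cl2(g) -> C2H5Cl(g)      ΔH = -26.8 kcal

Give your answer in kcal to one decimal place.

ΔH = 27.4 kcal

(a) as written (CH3Cl(g) already on the product side): -19.6 kcal
(b) reversed (reverse to put C2H6(g) on the reactant side): +20.2 kcal
(c) reversed (C2H5Cl(g) must end up as a reactant): +26.8 kcal
By Hess's law, ΔH = (1)·(-19.6) + (-1)·(-20.2) + (-1)·(-26.8) = 27.4 kcal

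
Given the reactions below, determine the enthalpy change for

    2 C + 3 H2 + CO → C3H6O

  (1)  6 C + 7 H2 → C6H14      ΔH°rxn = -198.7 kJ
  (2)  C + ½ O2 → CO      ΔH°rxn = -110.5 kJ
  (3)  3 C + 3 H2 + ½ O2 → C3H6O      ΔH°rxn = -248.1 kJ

(1): not needed.
(2) reversed: +110.5 kJ
(3) as written: -248.1 kJ
ΔH°rxn = (-1)·(-110.5) + (1)·(-248.1) = -137.6 kJ

ΔH°rxn = -137.6 kJ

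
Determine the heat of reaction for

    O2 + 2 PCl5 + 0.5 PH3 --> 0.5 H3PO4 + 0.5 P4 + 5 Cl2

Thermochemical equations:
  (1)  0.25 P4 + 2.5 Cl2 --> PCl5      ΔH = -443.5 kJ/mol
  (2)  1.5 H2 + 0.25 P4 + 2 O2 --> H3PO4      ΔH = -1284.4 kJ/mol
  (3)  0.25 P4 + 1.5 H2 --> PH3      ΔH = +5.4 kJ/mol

(1) reversed and × 2 (reverse to put PCl5 on the reactant side; ×2 to match 2 PCl5 in the target): (-2)·(-443.5) = +887.0 kJ/mol
(2) × 1/2 (scale by 1/2 for the 1/2 H3PO4): (1/2)·(-1284.4) = -642.2 kJ/mol
(3) reversed and × 1/2 (reverse to put PH3 on the reactant side; ×1/2 to match 1/2 PH3 in the target): (-1/2)·(+5.4) = -2.7 kJ/mol
ΔH = (+887.0) + (-642.2) + (-2.7) = 242.1 kJ/mol

ΔH = 242.1 kJ/mol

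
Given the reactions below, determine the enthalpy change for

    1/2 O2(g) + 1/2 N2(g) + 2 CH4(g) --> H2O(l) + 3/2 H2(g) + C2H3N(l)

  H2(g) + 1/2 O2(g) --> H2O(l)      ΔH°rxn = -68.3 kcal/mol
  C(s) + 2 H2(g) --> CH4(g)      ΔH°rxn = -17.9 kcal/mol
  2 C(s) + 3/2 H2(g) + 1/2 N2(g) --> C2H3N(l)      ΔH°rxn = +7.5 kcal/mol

ΔH°rxn = -25.0 kcal/mol

equation 1 as written (H2O(l) already on the product side): -68.3 kcal/mol
equation 2 reversed and × 2 (CH4(g) must end up as a reactant; ×2 to match 2 CH4(g) in the target): (-2)·(-17.9) = +35.8 kcal/mol
equation 3 as written (C2H3N(l) already on the product side): +7.5 kcal/mol
ΔH°rxn = (-68.3) + (+35.8) + (+7.5) = -25.0 kcal/mol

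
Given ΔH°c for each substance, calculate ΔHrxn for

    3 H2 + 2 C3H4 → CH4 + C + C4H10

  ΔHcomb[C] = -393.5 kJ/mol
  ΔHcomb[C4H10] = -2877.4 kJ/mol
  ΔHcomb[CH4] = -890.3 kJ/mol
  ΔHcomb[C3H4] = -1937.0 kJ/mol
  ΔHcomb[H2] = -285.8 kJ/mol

With combustion enthalpies, reactants minus products:
= [3·(-285.8) + 2·(-1937.0)] − [1·(-890.3) + 1·(-393.5) + 1·(-2877.4)]
= -570.2 kJ/mol

ΔHrxn = -570.2 kJ/mol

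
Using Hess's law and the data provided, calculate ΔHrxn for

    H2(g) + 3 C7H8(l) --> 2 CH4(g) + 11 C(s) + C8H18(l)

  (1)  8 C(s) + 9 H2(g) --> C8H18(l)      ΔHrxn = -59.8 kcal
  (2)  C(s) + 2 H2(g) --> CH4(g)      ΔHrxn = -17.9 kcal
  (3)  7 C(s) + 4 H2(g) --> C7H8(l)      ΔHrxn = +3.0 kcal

ΔHrxn = -104.6 kcal

(1) as written: -59.8 kcal
(2) × 2: (2)·(-17.9) = -35.8 kcal
(3) reversed and × 3: (-3)·(+3.0) = -9.0 kcal
Since enthalpy is a state function, ΔHrxn = (-59.8) + (-35.8) + (-9.0) = -104.6 kcal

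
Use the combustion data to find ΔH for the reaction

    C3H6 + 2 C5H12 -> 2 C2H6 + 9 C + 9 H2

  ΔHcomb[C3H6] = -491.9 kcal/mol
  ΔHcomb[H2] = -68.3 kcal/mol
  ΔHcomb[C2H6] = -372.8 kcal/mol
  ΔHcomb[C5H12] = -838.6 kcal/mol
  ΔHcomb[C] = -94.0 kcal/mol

ΔH = 37.2 kcal/mol

Using ΔH = Σ nΔHc°(reactants) − Σ nΔHc°(products):
= [1·(-491.9) + 2·(-838.6)] − [2·(-372.8) + 9·(-94.0) + 9·(-68.3)]
= 37.2 kcal/mol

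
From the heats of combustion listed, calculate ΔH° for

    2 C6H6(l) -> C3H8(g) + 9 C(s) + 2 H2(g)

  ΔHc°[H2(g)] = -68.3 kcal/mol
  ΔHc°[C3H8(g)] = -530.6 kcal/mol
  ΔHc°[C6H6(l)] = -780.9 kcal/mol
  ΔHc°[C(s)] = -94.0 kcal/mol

ΔH° = -48.6 kcal/mol

With combustion enthalpies, reactants minus products:
= [2·(-780.9)] − [1·(-530.6) + 9·(-94.0) + 2·(-68.3)]
= -48.6 kcal/mol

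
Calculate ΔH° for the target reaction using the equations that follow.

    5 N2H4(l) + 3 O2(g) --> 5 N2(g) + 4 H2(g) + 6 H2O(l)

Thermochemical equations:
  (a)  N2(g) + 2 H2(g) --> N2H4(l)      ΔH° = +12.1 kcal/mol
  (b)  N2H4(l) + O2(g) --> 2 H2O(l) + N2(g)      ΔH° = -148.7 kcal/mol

(a) reversed and × 2: (-2)·(+12.1) = -24.2 kcal/mol
(b) × 3: (3)·(-148.7) = -446.1 kcal/mol
ΔH° = (-2)·(+12.1) + (3)·(-148.7) = -470.3 kcal/mol

ΔH° = -470.3 kcal/mol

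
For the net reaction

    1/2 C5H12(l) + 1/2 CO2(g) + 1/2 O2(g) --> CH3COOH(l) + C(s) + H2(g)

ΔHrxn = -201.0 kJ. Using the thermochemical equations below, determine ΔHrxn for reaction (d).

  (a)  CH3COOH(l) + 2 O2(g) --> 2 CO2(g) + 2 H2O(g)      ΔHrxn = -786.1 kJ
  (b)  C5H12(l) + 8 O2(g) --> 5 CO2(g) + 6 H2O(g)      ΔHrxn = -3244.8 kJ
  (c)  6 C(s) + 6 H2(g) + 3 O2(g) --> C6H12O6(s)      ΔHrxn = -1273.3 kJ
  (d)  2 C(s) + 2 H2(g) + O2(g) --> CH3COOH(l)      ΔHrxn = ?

ΔHrxn = -484.5 kJ

(a) reversed and × 3/2: (-3/2)·(-786.1) = +1179.15 kJ
(b) × 1/2: (1/2)·(-3244.8) = -1622.4 kJ
(c): not needed.
(d) reversed and × 1/2: contributes −1/2·x
-201.0 = (+1179.15) + (-1622.4) − 1/2·x
x = (-201.0 − (-443.25)) / (-1/2) = -484.5 kJ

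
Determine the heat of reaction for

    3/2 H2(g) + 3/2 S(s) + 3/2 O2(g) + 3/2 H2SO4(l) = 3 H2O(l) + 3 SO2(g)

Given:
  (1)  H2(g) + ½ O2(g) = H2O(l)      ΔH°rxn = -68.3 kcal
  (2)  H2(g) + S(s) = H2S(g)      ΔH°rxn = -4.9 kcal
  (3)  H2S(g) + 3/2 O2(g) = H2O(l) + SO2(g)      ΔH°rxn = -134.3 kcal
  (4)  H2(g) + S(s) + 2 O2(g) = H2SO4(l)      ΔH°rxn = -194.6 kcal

(1): not needed.
(2) × 3: (3)·(-4.9) = -14.7 kcal
(3) × 3: (3)·(-134.3) = -402.9 kcal
(4) reversed and × 3/2: (-3/2)·(-194.6) = +291.9 kcal
Combining the equations, ΔH°rxn = (-14.7) + (-402.9) + (+291.9) = -125.7 kcal

ΔH°rxn = -125.7 kcal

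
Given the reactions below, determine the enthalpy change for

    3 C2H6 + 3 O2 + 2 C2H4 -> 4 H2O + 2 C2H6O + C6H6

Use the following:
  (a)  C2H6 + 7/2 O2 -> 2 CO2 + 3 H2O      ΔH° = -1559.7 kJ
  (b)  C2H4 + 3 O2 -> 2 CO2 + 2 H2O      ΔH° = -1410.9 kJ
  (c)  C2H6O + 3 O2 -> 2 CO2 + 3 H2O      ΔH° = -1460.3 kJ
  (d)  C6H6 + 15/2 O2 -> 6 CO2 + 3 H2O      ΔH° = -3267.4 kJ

(a) × 3 (×3 to match 3 C2H6 in the target): (3)·(-1559.7) = -4679.1 kJ
(b) × 2 (scale by 2 for the 2 C2H4): (2)·(-1410.9) = -2821.8 kJ
(c) reversed and × 2 (reverse to put C2H6O on the product side; ×2 to match 2 C2H6O in the target): (-2)·(-1460.3) = +2920.6 kJ
(d) reversed (reverse to put C6H6 on the product side): +3267.4 kJ
ΔH° = (-4679.1) + (-2821.8) + (+2920.6) + (+3267.4) = -1312.9 kJ

ΔH° = -1312.9 kJ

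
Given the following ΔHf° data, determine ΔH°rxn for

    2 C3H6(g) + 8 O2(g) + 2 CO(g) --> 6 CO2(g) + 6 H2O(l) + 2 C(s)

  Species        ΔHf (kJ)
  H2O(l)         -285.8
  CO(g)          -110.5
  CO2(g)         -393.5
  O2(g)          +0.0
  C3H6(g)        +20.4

ΔH°rxn = -3895.6 kJ

Products: 6·(-393.5) + 6·(-285.8) + 2·(+0.0) = -4075.8
Reactants: 2·(+20.4) + 8·(+0.0) + 2·(-110.5) = -180.2
ΔH°rxn = (-4075.8) − (-180.2) = -3895.6 kJ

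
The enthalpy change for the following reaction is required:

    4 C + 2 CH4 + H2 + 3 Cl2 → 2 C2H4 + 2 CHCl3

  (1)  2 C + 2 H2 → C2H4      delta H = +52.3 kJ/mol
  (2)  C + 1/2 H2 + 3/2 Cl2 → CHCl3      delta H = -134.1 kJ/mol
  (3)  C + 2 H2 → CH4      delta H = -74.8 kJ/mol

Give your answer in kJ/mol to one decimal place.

delta H = -14.0 kJ/mol

(1) × 2: (2)·(+52.3) = +104.6 kJ/mol
(2) × 2: (2)·(-134.1) = -268.2 kJ/mol
(3) reversed and × 2: (-2)·(-74.8) = +149.6 kJ/mol
delta H = (+104.6) + (-268.2) + (+149.6) = -14.0 kJ/mol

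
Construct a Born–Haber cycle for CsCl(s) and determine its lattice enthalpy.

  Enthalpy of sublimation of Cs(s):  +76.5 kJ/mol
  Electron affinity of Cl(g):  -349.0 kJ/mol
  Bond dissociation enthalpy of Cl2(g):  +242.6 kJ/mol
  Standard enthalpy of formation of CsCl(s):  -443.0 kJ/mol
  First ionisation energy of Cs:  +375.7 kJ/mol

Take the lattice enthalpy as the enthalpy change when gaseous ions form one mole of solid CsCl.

U = -667.5 kJ/mol

ΔHf° = 1·ΔHsub + 1·(ΣIE) + 1/2·D(Cl2) + 1·EA + U
-443.0 = 1·(+76.5) + 1·(+375.7) + 1/2·(+242.6) + 1·(-349.0) + U
U = -443.0 − (+224.5) = -667.5 kJ/mol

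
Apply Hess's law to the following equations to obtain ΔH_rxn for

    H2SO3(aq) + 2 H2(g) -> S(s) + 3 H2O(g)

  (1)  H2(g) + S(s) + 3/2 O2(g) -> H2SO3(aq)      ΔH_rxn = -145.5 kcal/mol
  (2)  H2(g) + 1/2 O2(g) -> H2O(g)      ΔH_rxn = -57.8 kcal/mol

ΔH_rxn = -27.9 kcal/mol

(1) reversed: +145.5 kcal/mol
(2) × 3: (3)·(-57.8) = -173.4 kcal/mol
Summing the manipulated equations, ΔH_rxn = (-1)·(-145.5) + (3)·(-57.8) = -27.9 kcal/mol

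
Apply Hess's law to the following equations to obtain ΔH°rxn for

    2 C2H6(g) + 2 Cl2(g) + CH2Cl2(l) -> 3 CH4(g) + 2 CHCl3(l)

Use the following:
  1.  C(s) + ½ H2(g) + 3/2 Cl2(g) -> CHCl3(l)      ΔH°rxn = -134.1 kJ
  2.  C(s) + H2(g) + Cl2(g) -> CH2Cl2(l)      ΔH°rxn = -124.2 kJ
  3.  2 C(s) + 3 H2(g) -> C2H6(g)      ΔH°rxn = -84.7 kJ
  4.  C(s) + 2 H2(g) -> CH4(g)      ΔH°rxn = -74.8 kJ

eq. 1 × 2: (2)·(-134.1) = -268.2 kJ
eq. 2 reversed: +124.2 kJ
eq. 3 reversed and × 2: (-2)·(-84.7) = +169.4 kJ
eq. 4 × 3: (3)·(-74.8) = -224.4 kJ
ΔH°rxn = (2)·(-134.1) + (-1)·(-124.2) + (-2)·(-84.7) + (3)·(-74.8) = -199.0 kJ

ΔH°rxn = -199.0 kJ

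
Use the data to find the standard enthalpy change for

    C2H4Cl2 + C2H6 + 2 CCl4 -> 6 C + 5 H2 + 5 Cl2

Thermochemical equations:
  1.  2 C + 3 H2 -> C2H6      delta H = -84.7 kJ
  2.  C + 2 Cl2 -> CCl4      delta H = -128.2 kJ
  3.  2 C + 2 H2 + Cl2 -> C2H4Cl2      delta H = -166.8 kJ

delta H = 507.9 kJ

eq. 1 reversed (C2H6 must end up as a reactant): +84.7 kJ
eq. 2 reversed and × 2 (CCl4 must end up as a reactant; ×2 to match 2 CCl4 in the target): (-2)·(-128.2) = +256.4 kJ
eq. 3 reversed (C2H4Cl2 must end up as a reactant): +166.8 kJ
Summing the manipulated equations, delta H = (-1)·(-84.7) + (-2)·(-128.2) + (-1)·(-166.8) = 507.9 kJ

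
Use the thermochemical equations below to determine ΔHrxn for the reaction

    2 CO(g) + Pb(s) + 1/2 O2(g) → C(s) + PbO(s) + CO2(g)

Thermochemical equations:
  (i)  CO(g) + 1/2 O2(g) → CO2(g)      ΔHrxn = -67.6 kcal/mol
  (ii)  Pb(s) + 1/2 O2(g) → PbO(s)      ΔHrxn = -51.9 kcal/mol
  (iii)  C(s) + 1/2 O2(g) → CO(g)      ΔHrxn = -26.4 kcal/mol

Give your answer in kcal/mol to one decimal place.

ΔHrxn = -93.1 kcal/mol

(i) as written (CO2(g) already on the product side): -67.6 kcal/mol
(ii) as written (PbO(s) already on the product side): -51.9 kcal/mol
(iii) reversed (C(s) must end up as a product): +26.4 kcal/mol
By Hess's law, ΔHrxn = (-67.6) + (-51.9) + (+26.4) = -93.1 kcal/mol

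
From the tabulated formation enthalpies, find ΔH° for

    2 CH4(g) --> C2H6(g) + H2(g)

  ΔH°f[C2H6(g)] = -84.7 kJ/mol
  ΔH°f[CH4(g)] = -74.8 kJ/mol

ΔH° = 64.9 kJ/mol

ΔH°rxn = Σ nΔHf°(products) − Σ nΔHf°(reactants).
Products: 1·(-84.7) + 1·(+0.0) = -84.7
Reactants: 2·(-74.8) = -149.6
ΔH° = (-84.7) − (-149.6) = 64.9 kJ/mol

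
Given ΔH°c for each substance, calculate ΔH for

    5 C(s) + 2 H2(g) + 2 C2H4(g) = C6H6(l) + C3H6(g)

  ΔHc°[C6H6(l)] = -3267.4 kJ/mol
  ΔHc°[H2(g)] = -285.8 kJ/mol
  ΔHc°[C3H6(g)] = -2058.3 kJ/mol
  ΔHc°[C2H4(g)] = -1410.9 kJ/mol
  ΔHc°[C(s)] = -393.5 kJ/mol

With combustion enthalpies, reactants minus products:
= [5·(-393.5) + 2·(-285.8) + 2·(-1410.9)] − [1·(-3267.4) + 1·(-2058.3)]
= -35.2 kJ/mol

ΔH = -35.2 kJ/mol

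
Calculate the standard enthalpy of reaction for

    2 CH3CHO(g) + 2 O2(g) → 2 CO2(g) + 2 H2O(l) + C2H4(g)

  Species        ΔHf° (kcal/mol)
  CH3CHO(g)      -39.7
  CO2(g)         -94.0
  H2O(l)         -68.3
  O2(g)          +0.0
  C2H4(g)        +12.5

Products: 2·(-94.0) + 2·(-68.3) + 1·(+12.5) = -312.1
Reactants: 2·(-39.7) + 2·(+0.0) = -79.4
ΔHrxn = (-312.1) − (-79.4) = -232.7 kcal/mol

ΔHrxn = -232.7 kcal/mol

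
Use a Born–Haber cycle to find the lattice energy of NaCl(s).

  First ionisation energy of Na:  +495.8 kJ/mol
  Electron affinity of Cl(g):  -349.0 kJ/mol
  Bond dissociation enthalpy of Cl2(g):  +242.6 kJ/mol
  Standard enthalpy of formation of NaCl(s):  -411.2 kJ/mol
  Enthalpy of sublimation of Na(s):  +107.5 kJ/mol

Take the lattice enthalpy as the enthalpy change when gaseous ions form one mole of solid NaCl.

U = -786.8 kJ/mol

ΔHf° = 1·ΔHsub + 1·(ΣIE) + 1/2·D(Cl2) + 1·EA + U
-411.2 = 1·(+107.5) + 1·(+495.8) + 1/2·(+242.6) + 1·(-349.0) + U
U = -411.2 − (+375.6) = -786.8 kJ/mol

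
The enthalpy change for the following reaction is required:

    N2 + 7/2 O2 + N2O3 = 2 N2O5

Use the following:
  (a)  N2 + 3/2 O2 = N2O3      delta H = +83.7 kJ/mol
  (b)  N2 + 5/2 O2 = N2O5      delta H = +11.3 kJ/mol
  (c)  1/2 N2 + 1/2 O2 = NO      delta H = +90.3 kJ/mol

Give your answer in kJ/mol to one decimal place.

delta H = -61.1 kJ/mol

(a) reversed: -83.7 kJ/mol
(b) × 2: (2)·(+11.3) = +22.6 kJ/mol
(c): not needed.
delta H = (-1)·(+83.7) + (2)·(+11.3) = -61.1 kJ/mol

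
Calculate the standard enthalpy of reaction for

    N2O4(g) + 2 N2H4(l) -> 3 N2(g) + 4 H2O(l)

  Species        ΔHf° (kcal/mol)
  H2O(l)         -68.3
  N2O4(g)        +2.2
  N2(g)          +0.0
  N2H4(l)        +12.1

ΔH°rxn = -299.6 kcal/mol

ΔH°rxn = Σ nΔHf°(products) − Σ nΔHf°(reactants).
Products: 3·(+0.0) + 4·(-68.3) = -273.2
Reactants: 1·(+2.2) + 2·(+12.1) = +26.4
ΔH°rxn = (-273.2) − (+26.4) = -299.6 kcal/mol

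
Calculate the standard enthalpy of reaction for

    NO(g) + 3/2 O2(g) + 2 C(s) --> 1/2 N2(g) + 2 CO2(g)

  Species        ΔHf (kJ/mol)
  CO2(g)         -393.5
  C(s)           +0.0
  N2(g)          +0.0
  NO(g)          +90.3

ΔH°rxn = Σ nΔHf°(products) − Σ nΔHf°(reactants).
Products: 1/2·(+0.0) + 2·(-393.5) = -787.0
Reactants: 1·(+90.3) + 3/2·(+0.0) + 2·(+0.0) = +90.3
ΔH°rxn = (-787.0) − (+90.3) = -877.3 kJ/mol

ΔH°rxn = -877.3 kJ/mol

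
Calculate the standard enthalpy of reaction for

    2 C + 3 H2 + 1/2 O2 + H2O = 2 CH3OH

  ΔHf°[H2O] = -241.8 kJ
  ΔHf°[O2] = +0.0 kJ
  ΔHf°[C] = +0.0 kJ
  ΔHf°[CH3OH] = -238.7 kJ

ΔH°rxn = -235.6 kJ

ΔH°rxn = Σ nΔHf°(products) − Σ nΔHf°(reactants).
Products: 2·(-238.7) = -477.4
Reactants: 2·(+0.0) + 3·(+0.0) + 1/2·(+0.0) + 1·(-241.8) = -241.8
ΔH°rxn = (-477.4) − (-241.8) = -235.6 kJ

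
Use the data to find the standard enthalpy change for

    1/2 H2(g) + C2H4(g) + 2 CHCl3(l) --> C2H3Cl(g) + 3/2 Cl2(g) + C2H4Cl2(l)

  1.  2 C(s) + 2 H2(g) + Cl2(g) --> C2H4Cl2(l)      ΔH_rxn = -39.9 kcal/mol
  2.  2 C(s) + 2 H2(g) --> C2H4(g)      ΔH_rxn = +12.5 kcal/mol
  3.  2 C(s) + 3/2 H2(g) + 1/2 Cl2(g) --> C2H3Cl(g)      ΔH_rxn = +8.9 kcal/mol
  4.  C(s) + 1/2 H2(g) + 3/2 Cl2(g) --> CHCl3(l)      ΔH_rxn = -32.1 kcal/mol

ΔH_rxn = 20.7 kcal/mol

eq. 1 as written (C2H4Cl2(l) already on the product side): -39.9 kcal/mol
eq. 2 reversed (C2H4(g) must end up as a reactant): -12.5 kcal/mol
eq. 3 as written (C2H3Cl(g) already on the product side): +8.9 kcal/mol
eq. 4 reversed and × 2 (CHCl3(l) must end up as a reactant; ×2 to match 2 CHCl3(l) in the target): (-2)·(-32.1) = +64.2 kcal/mol
Combining the equations, ΔH_rxn = (1)·(-39.9) + (-1)·(+12.5) + (1)·(+8.9) + (-2)·(-32.1) = 20.7 kcal/mol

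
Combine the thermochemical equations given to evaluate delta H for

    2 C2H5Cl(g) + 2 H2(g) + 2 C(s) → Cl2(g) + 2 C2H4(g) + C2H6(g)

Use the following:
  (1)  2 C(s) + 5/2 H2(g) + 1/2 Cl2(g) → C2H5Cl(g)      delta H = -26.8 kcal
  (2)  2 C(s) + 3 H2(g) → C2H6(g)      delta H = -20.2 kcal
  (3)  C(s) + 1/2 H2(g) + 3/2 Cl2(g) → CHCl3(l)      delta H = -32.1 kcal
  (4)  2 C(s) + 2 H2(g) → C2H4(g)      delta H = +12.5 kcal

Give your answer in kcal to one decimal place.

delta H = 58.4 kcal

(1) reversed and × 2 (C2H5Cl(g) must end up as a reactant; ×2 to match 2 C2H5Cl(g) in the target): (-2)·(-26.8) = +53.6 kcal
(2) as written (C2H6(g) already on the product side): -20.2 kcal
(3): not needed (CHCl3(l) appears nowhere else).
(4) × 2 (scale by 2 for the 2 C2H4(g)): (2)·(+12.5) = +25.0 kcal
delta H = (-2)·(-26.8) + (1)·(-20.2) + (2)·(+12.5) = 58.4 kcal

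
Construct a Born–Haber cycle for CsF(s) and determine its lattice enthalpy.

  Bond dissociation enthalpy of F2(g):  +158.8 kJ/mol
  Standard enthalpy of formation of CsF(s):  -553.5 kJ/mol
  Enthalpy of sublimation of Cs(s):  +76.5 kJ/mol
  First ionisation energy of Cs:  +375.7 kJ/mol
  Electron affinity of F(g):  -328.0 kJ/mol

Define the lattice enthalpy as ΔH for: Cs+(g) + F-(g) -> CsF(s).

ΔHf° = 1·ΔHsub + 1·(ΣIE) + 1/2·D(F2) + 1·EA + U
-553.5 = 1·(+76.5) + 1·(+375.7) + 1/2·(+158.8) + 1·(-328.0) + U
U = -553.5 − (+203.6) = -757.1 kJ/mol

U = -757.1 kJ/mol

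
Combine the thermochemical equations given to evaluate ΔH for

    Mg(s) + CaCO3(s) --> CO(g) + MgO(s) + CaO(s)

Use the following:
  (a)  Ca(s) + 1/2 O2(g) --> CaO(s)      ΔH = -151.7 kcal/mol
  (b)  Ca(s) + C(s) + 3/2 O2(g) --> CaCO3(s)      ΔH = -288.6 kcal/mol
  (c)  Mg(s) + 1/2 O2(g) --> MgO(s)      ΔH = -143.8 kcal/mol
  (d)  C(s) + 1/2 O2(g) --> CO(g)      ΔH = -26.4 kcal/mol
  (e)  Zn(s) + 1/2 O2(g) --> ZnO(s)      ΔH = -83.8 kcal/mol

(a) as written: -151.7 kcal/mol
(b) reversed: +288.6 kcal/mol
(c) as written: -143.8 kcal/mol
(d) as written: -26.4 kcal/mol
(e): not needed.
Since enthalpy is a state function, ΔH = (-151.7) + (+288.6) + (-143.8) + (-26.4) = -33.3 kcal/mol

ΔH = -33.3 kcal/mol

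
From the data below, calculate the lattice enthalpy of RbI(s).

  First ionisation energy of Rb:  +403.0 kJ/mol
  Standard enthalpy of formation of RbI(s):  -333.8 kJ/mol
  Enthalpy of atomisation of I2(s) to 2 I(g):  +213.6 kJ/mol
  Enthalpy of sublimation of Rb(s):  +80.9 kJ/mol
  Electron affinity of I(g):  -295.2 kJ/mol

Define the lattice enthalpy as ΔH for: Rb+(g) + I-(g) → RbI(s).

ΔHf° = 1·ΔHsub + 1·(ΣIE) + 1/2·D(I2) + 1·EA + U
-333.8 = 1·(+80.9) + 1·(+403.0) + 1/2·(+213.6) + 1·(-295.2) + U
U = -333.8 − (+295.5) = -629.3 kJ/mol

U = -629.3 kJ/mol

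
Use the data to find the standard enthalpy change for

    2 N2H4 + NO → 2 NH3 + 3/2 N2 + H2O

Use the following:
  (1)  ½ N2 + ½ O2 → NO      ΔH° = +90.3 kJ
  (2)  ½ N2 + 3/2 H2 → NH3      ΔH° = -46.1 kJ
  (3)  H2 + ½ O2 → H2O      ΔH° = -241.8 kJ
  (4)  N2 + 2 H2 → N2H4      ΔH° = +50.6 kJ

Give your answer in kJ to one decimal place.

ΔH° = -525.5 kJ

(1) reversed (NO must end up as a reactant): -90.3 kJ
(2) × 2 (×2 to match 2 NH3 in the target): (2)·(-46.1) = -92.2 kJ
(3) as written (H2O already on the product side): -241.8 kJ
(4) reversed and × 2 (reverse to put N2H4 on the reactant side; ×2 to match 2 N2H4 in the target): (-2)·(+50.6) = -101.2 kJ
ΔH° = (-1)·(+90.3) + (2)·(-46.1) + (1)·(-241.8) + (-2)·(+50.6) = -525.5 kJ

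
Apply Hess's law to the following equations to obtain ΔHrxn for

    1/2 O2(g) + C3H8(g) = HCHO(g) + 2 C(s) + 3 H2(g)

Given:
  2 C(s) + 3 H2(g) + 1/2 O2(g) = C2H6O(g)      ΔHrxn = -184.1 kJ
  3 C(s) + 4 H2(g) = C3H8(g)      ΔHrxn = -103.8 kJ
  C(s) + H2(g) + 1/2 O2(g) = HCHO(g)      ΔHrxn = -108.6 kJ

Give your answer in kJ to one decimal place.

equation 1: not needed (C2H6O(g) appears nowhere else).
equation 2 reversed (C3H8(g) must end up as a reactant): +103.8 kJ
equation 3 as written (HCHO(g) already on the product side): -108.6 kJ
ΔHrxn = (+103.8) + (-108.6) = -4.8 kJ

ΔHrxn = -4.8 kJ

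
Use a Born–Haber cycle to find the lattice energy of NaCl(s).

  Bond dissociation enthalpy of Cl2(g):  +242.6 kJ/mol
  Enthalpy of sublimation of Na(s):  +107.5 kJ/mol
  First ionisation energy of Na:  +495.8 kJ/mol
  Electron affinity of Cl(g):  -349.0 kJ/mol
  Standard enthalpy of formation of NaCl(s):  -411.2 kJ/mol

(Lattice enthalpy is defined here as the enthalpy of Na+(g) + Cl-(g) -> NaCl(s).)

ΔHf° = 1·ΔHsub + 1·(ΣIE) + 1/2·D(Cl2) + 1·EA + U
-411.2 = 1·(+107.5) + 1·(+495.8) + 1/2·(+242.6) + 1·(-349.0) + U
U = -411.2 − (+375.6) = -786.8 kJ/mol

U = -786.8 kJ/mol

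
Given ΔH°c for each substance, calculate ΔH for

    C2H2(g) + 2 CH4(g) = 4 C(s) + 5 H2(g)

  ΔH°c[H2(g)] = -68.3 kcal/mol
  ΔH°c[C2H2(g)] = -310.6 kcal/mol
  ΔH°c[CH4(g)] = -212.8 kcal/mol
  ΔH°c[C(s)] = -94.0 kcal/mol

Using ΔH = Σ nΔHc°(reactants) − Σ nΔHc°(products):
= [1·(-310.6) + 2·(-212.8)] − [4·(-94.0) + 5·(-68.3)]
= -18.7 kcal/mol

ΔH = -18.7 kcal/mol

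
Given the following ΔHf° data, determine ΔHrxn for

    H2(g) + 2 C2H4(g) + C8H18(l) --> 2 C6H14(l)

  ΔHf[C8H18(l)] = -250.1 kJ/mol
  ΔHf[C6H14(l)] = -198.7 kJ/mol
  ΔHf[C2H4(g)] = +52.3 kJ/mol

Products: 2·(-198.7) = -397.4
Reactants: 1·(+0.0) + 2·(+52.3) + 1·(-250.1) = -145.5
ΔHrxn = (-397.4) − (-145.5) = -251.9 kJ/mol

ΔHrxn = -251.9 kJ/mol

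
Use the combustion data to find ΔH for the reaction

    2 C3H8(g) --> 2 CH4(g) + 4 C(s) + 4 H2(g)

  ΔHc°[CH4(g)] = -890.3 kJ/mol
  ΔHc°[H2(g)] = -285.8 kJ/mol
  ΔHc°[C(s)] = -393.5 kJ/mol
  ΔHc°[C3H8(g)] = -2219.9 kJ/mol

ΔH = 58.0 kJ/mol

Using ΔH = Σ nΔHc°(reactants) − Σ nΔHc°(products):
= [2·(-2219.9)] − [2·(-890.3) + 4·(-393.5) + 4·(-285.8)]
= 58.0 kJ/mol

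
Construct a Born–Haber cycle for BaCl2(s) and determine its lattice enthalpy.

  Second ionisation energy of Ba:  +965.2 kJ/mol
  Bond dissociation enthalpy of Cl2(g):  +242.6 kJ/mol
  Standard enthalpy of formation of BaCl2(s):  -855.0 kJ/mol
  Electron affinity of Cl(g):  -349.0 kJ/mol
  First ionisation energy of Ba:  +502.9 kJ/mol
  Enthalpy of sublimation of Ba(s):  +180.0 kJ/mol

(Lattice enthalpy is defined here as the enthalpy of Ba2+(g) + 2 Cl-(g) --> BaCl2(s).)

U = -2047.7 kJ/mol

ΔHf° = 1·ΔHsub + 1·(ΣIE) + 1·D(Cl2) + 2·EA + U
-855.0 = 1·(+180.0) + 1·(+1468.1) + 1·(+242.6) + 2·(-349.0) + U
U = -855.0 − (+1192.7) = -2047.7 kJ/mol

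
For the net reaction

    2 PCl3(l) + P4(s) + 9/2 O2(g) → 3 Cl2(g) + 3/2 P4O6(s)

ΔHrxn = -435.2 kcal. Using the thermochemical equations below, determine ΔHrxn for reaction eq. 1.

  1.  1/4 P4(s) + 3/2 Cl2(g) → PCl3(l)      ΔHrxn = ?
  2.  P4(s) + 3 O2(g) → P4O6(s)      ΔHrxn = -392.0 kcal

ΔHrxn = -76.4 kcal

eq. 1 reversed and × 2 (reverse to put PCl3(l) on the reactant side; ×2 to match 2 PCl3(l) in the target): contributes −2·x
eq. 2 × 3/2 (scale by 3/2 for the 3/2 P4O6(s)): (3/2)·(-392.0) = -588.0 kcal
-435.2 = (-588.0) − 2·x
x = (-435.2 − (-588.0)) / (-2) = -76.4 kcal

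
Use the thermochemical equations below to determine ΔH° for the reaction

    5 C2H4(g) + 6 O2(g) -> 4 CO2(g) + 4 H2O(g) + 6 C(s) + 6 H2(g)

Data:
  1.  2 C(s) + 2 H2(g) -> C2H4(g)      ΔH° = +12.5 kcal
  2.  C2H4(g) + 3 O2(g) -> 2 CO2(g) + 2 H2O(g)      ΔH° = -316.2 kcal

ΔH° = -669.9 kcal

eq. 1 reversed and × 3 (C(s) must end up as a product; ×3 to match 6 C(s) in the target): (-3)·(+12.5) = -37.5 kcal
eq. 2 × 2 (×2 to match 4 CO2(g) in the target): (2)·(-316.2) = -632.4 kcal
By Hess's law, ΔH° = (-37.5) + (-632.4) = -669.9 kcal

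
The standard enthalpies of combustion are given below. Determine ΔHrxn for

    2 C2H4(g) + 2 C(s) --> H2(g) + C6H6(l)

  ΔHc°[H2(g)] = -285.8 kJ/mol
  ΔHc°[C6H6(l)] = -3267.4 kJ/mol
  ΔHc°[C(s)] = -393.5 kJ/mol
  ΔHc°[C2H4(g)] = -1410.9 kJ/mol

Using ΔH = Σ nΔHc°(reactants) − Σ nΔHc°(products):
= [2·(-1410.9) + 2·(-393.5)] − [1·(-285.8) + 1·(-3267.4)]
= -55.6 kJ/mol

ΔHrxn = -55.6 kJ/mol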